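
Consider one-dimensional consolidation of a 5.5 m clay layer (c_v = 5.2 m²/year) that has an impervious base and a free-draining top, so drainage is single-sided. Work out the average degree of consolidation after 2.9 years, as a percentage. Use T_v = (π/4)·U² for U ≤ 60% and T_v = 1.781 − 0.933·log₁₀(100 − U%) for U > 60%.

Drainage path length: H_d = H = 5.5 m (single drainage).
T_v = c_v·t/H_d² = 5.2×2.9/5.5² = 0.49851.
T_v = 0.49851 corresponds to the U > 60% branch:
U = 1 − 10^((1.781 − T_v)/0.933)/100 = 0.7631

U ≈ 76.3 %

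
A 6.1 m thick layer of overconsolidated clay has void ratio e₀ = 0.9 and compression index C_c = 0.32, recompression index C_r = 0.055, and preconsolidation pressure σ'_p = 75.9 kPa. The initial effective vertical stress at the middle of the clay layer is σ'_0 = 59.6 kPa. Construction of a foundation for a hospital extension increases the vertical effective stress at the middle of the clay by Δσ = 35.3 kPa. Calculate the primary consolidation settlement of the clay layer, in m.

S_c ≈ 0.118 m

Final effective stress: σ'_f = 59.6 + 35.3 = 94.9 kPa.
σ'_f = 94.9 > σ'_p = 75.9 kPa, so the stress path crosses the preconsolidation pressure — recompression up to σ'_p, then virgin compression beyond:
S_c = H/(1+e₀)·[C_r·log₁₀(σ'_p/σ'_0) + C_c·log₁₀(σ'_f/σ'_p)]
    = 6.1/1.9 × [0.055×log₁₀(75.9/59.6) + 0.32×log₁₀(94.9/75.9)]
    = 3.2105 × [0.0057748 + 0.031048] = 0.1182 m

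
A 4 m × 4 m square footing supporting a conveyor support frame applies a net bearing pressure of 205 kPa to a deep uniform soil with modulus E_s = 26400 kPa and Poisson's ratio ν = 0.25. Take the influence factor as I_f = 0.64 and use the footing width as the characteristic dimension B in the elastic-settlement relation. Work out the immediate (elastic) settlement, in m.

S_e ≈ 0.0186 m

Immediate (elastic) settlement: S_e = q·B·(1−ν²)/E_s · I_f.
S_e = 205 × 4 × (1 − 0.25²) / 26400 × 0.64
    = 205 × 4 × 0.9375 / 26400 × 0.64
    = 0.01864 m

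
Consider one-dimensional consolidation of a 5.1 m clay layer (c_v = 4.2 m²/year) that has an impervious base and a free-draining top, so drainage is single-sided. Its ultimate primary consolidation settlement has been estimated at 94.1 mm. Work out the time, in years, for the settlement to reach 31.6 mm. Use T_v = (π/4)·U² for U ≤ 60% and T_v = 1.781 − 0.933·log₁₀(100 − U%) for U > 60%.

Drainage path length: H_d = H = 5.1 m (single drainage).
U = S(t)/S_ult = 31.6/94.1 = 0.3358.
U ≤ 60%: T_v = (π/4)·U² = (π/4)×0.33581² = 0.08857.
t = T_v·H_d²/c_v = 0.08857×5.1²/4.2 = 0.5485 years.

t ≈ 0.549 years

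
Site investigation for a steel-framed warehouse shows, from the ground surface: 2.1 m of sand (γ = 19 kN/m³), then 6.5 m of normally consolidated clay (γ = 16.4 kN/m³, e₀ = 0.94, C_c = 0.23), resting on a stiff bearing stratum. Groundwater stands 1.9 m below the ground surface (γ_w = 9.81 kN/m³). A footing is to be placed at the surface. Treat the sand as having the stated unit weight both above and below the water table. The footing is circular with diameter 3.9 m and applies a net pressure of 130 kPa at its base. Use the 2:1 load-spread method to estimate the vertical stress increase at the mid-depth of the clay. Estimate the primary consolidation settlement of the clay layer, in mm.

S_c ≈ 110 mm

Mid-depth of clay below the ground surface: z = 2.1 + 6.5/2 = 5.35 m.
Total vertical stress at mid-clay: σ_v = 19×2.1 + 16.4×3.25 = 93.2 kPa.
Pore pressure: u = 9.81×(5.35 − 1.9) = 33.845 kPa.
Initial effective stress: σ'_0 = σ_v − u = 93.2 − 33.845 = 59.355 kPa.
Stress increase at mid-clay by the 2:1 spreading method:
Δσ ≈ qD²/(D+z)² = 130×3.9²/(3.9+5.35)² = 23.109 kPa
Final effective stress: σ'_f = σ'_0 + Δσ = 59.355 + 23.109 = 82.464 kPa.
Normally consolidated clay, so the full stress increment lies on the virgin compression line:
S_c = C_c·H/(1+e₀)·log₁₀(σ'_f/σ'_0) = 0.23×6.5/(1+0.94)×log₁₀(82.464/59.355)
    = 0.77062 × 0.14281 = 0.1101 m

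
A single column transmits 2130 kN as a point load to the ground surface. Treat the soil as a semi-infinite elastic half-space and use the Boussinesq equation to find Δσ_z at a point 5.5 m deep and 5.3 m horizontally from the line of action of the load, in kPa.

Δσ_z ≈ 6.51 kPa

Boussinesq vertical stress below a point load on an elastic half-space:
Δσ_z = 3P/(2πz²) · [1 + (r/z)²]^(−5/2)
r/z = 5.3/5.5 = 0.96364; [1+(r/z)²]^(−5/2) = 0.1936.
Δσ_z = 3×2130/(2π×5.5²) × 0.1936 = 33.62 × 0.1936 = 6.509 kPa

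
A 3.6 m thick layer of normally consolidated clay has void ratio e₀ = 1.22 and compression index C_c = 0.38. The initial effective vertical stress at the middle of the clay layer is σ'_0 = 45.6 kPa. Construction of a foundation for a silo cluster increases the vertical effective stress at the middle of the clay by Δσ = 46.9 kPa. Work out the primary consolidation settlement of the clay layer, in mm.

S_c ≈ 189 mm

Final effective stress: σ'_f = σ'_0 + Δσ = 45.6 + 46.9 = 92.5 kPa.
Normally consolidated clay, so the full stress increment lies on the virgin compression line:
S_c = C_c·H/(1+e₀)·log₁₀(σ'_f/σ'_0) = 0.38×3.6/(1+1.22)×log₁₀(92.5/45.6)
    = 0.61622 × 0.30718 = 0.1893 m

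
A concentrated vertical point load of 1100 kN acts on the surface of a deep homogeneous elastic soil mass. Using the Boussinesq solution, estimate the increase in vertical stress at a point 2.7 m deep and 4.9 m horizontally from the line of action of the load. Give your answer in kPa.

Boussinesq vertical stress below a point load on an elastic half-space:
Δσ_z = 3P/(2πz²) · [1 + (r/z)²]^(−5/2)
r/z = 4.9/2.7 = 1.8148; [1+(r/z)²]^(−5/2) = 0.026179.
Δσ_z = 3×1100/(2π×2.7²) × 0.026179 = 72.045 × 0.026179 = 1.886 kPa

Δσ_z ≈ 1.89 kPa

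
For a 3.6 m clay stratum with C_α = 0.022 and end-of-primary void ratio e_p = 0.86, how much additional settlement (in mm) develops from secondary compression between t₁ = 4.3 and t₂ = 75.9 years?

Secondary compression: S_s = C_α·H/(1+e_p)·log₁₀(t₂/t₁)
S_s = 0.022×3.6/(1+0.86)×log₁₀(75.9/4.3)
    = 0.04258 × 1.247 = 0.05309 m

S_s ≈ 53.1 mm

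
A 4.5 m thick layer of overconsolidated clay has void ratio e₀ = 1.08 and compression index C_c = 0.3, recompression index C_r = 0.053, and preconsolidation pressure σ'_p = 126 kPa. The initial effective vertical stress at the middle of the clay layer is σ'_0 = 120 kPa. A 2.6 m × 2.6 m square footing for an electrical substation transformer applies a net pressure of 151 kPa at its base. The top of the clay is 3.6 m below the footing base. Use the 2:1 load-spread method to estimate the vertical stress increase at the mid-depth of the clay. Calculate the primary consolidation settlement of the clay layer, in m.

S_c ≈ 0.0204 m

Mid-depth of clay below the footing base: z = 3.6 + 4.5/2 = 5.85 m.
Stress increase at mid-clay by the 2:1 spreading method:
Δσ = qBL/((B+z)(L+z)) = 151×2.6×2.6/((2.6+5.85)(2.6+5.85)) = 14.296 kPa
Final effective stress: σ'_f = 120 + 14.296 = 134.3 kPa.
σ'_f = 134.3 > σ'_p = 126 kPa, so the stress path crosses the preconsolidation pressure — recompression up to σ'_p, then virgin compression beyond:
S_c = H/(1+e₀)·[C_r·log₁₀(σ'_p/σ'_0) + C_c·log₁₀(σ'_f/σ'_p)]
    = 4.5/2.08 × [0.053×log₁₀(126/120) + 0.3×log₁₀(134.3/126)]
    = 2.1635 × [0.001123 + 0.0083116] = 0.02041 m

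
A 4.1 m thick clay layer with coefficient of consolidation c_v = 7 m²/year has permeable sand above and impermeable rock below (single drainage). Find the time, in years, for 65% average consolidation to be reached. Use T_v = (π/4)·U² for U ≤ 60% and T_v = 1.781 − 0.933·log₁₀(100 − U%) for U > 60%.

t ≈ 0.817 years

Drainage path length: H_d = H = 4.1 m (single drainage).
U > 60%: T_v = 1.781 − 0.933·log₁₀(100 − 65) = 0.34038.
t = T_v·H_d²/c_v = 0.34038×4.1²/7 = 0.8174 years.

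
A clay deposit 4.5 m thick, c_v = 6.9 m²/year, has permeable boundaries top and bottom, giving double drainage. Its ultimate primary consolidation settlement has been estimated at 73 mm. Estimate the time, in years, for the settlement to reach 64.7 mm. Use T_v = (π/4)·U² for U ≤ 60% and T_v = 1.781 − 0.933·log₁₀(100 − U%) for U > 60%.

t ≈ 0.584 years

Drainage path length: H_d = H/2 = 2.25 m (double drainage).
U = S(t)/S_ult = 64.7/73 = 0.8863.
U > 60%: T_v = 1.781 − 0.933·log₁₀(100 − 88.63) = 0.79598.
t = T_v·H_d²/c_v = 0.79598×2.25²/6.9 = 0.584 years.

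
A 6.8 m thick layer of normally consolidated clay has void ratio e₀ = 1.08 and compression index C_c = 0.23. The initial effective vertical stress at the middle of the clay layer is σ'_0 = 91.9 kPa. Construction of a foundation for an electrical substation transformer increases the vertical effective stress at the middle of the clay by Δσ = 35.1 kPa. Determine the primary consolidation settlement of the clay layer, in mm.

S_c ≈ 106 mm

Final effective stress: σ'_f = σ'_0 + Δσ = 91.9 + 35.1 = 127 kPa.
Normally consolidated clay, so the full stress increment lies on the virgin compression line:
S_c = C_c·H/(1+e₀)·log₁₀(σ'_f/σ'_0) = 0.23×6.8/(1+1.08)×log₁₀(127/91.9)
    = 0.75192 × 0.14049 = 0.1056 m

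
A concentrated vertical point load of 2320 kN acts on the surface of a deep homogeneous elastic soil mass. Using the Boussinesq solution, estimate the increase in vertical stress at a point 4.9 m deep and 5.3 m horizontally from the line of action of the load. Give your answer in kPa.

Boussinesq vertical stress below a point load on an elastic half-space:
Δσ_z = 3P/(2πz²) · [1 + (r/z)²]^(−5/2)
r/z = 5.3/4.9 = 1.0816; [1+(r/z)²]^(−5/2) = 0.14417.
Δσ_z = 3×2320/(2π×4.9²) × 0.14417 = 46.136 × 0.14417 = 6.651 kPa

Δσ_z ≈ 6.65 kPa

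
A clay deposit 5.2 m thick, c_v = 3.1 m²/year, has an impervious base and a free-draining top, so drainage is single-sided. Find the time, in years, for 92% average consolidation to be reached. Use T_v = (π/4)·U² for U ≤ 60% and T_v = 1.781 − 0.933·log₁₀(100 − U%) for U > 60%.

Drainage path length: H_d = H = 5.2 m (single drainage).
U > 60%: T_v = 1.781 − 0.933·log₁₀(100 − 92) = 0.93842.
t = T_v·H_d²/c_v = 0.93842×5.2²/3.1 = 8.185 years.

t ≈ 8.19 years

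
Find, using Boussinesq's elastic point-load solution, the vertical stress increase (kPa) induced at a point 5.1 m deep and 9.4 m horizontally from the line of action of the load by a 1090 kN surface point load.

Boussinesq vertical stress below a point load on an elastic half-space:
Δσ_z = 3P/(2πz²) · [1 + (r/z)²]^(−5/2)
r/z = 9.4/5.1 = 1.8431; [1+(r/z)²]^(−5/2) = 0.024664.
Δσ_z = 3×1090/(2π×5.1²) × 0.024664 = 20.009 × 0.024664 = 0.4935 kPa

Δσ_z ≈ 0.494 kPa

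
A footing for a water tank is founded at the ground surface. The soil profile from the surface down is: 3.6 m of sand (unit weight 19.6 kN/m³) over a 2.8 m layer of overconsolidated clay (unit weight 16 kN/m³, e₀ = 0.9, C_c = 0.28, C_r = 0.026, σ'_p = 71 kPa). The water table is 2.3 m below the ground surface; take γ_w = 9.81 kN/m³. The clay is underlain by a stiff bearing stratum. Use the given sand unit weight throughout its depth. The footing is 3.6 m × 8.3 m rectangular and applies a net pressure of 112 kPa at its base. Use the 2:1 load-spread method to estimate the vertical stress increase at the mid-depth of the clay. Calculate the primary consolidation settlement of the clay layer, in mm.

S_c ≈ 54.7 mm

Mid-depth of clay below the ground surface: z = 3.6 + 2.8/2 = 5 m.
Total vertical stress at mid-clay: σ_v = 19.6×3.6 + 16×1.4 = 92.96 kPa.
Pore pressure: u = 9.81×(5 − 2.3) = 26.487 kPa.
Initial effective stress: σ'_0 = σ_v − u = 92.96 − 26.487 = 66.473 kPa.
Stress increase at mid-clay by the 2:1 spreading method:
Δσ = qBL/((B+z)(L+z)) = 112×3.6×8.3/((3.6+5)(8.3+5)) = 29.258 kPa
Final effective stress: σ'_f = 66.473 + 29.258 = 95.731 kPa.
σ'_f = 95.731 > σ'_p = 71 kPa, so the stress path crosses the preconsolidation pressure — recompression up to σ'_p, then virgin compression beyond:
S_c = H/(1+e₀)·[C_r·log₁₀(σ'_p/σ'_0) + C_c·log₁₀(σ'_f/σ'_p)]
    = 2.8/1.9 × [0.026×log₁₀(71/66.473) + 0.28×log₁₀(95.731/71)]
    = 1.4737 × [0.00074394 + 0.036342] = 0.05465 m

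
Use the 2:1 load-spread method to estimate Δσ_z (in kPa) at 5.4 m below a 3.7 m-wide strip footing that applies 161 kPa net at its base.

By the 2:1 method the load spreads at 1 horizontal : 2 vertical, so at depth z the loaded area has grown by z in each plan dimension:
Δσ = qB/(B+z) = 161×3.7/(3.7+5.4) = 65.462 kPa

Δσ_z ≈ 65.5 kPa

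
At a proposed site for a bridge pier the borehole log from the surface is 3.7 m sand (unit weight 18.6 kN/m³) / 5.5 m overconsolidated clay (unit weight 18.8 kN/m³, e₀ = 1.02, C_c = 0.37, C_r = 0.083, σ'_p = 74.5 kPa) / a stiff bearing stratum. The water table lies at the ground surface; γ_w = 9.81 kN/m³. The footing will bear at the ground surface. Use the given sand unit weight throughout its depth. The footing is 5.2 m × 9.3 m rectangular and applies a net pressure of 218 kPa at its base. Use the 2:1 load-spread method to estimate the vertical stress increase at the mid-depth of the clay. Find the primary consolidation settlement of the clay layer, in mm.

Mid-depth of clay below the ground surface: z = 3.7 + 5.5/2 = 6.45 m.
Total vertical stress at mid-clay: σ_v = 18.6×3.7 + 18.8×2.75 = 120.52 kPa.
Pore pressure: u = 9.81×(6.45 − 0) = 63.275 kPa.
Initial effective stress: σ'_0 = σ_v − u = 120.52 − 63.275 = 57.245 kPa.
Stress increase at mid-clay by the 2:1 spreading method:
Δσ = qBL/((B+z)(L+z)) = 218×5.2×9.3/((5.2+6.45)(9.3+6.45)) = 57.456 kPa
Final effective stress: σ'_f = 57.245 + 57.456 = 114.7 kPa.
σ'_f = 114.7 > σ'_p = 74.5 kPa, so the stress path crosses the preconsolidation pressure — recompression up to σ'_p, then virgin compression beyond:
S_c = H/(1+e₀)·[C_r·log₁₀(σ'_p/σ'_0) + C_c·log₁₀(σ'_f/σ'_p)]
    = 5.5/2.02 × [0.083×log₁₀(74.5/57.245) + 0.37×log₁₀(114.7/74.5)]
    = 2.7228 × [0.0094968 + 0.069341] = 0.2147 m

S_c ≈ 215 mm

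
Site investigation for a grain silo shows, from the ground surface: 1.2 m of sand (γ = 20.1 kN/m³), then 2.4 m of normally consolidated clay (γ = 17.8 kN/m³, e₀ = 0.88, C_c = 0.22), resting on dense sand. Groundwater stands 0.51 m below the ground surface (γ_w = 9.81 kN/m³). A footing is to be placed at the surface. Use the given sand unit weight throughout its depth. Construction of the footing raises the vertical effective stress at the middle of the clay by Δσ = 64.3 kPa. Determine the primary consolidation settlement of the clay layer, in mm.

Mid-depth of clay below the ground surface: z = 1.2 + 2.4/2 = 2.4 m.
Total vertical stress at mid-clay: σ_v = 20.1×1.2 + 17.8×1.2 = 45.48 kPa.
Pore pressure: u = 9.81×(2.4 − 0.51) = 18.541 kPa.
Initial effective stress: σ'_0 = σ_v − u = 45.48 − 18.541 = 26.939 kPa.
Final effective stress: σ'_f = σ'_0 + Δσ = 26.939 + 64.3 = 91.239 kPa.
Normally consolidated clay, so the full stress increment lies on the virgin compression line:
S_c = C_c·H/(1+e₀)·log₁₀(σ'_f/σ'_0) = 0.22×2.4/(1+0.88)×log₁₀(91.239/26.939)
    = 0.28085 × 0.5298 = 0.1488 m

S_c ≈ 149 mm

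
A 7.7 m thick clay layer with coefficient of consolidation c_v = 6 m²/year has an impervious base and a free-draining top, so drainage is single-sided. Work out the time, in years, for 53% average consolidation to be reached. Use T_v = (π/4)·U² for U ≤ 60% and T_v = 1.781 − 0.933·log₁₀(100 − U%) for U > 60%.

Drainage path length: H_d = H = 7.7 m (single drainage).
U ≤ 60%: T_v = (π/4)·U² = (π/4)×0.53² = 0.22062.
t = T_v·H_d²/c_v = 0.22062×7.7²/6 = 2.18 years.

t ≈ 2.18 years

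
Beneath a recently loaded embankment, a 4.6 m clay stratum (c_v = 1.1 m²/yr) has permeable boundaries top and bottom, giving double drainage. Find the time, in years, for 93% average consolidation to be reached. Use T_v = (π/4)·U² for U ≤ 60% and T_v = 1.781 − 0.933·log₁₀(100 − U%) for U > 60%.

t ≈ 4.77 years

Drainage path length: H_d = H/2 = 2.3 m (double drainage).
U > 60%: T_v = 1.781 − 0.933·log₁₀(100 − 93) = 0.99252.
t = T_v·H_d²/c_v = 0.99252×2.3²/1.1 = 4.773 years.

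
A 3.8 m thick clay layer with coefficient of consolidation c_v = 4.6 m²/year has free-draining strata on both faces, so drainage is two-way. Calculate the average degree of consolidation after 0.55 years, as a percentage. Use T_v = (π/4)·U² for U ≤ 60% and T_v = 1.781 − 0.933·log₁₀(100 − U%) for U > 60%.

Drainage path length: H_d = H/2 = 1.9 m (double drainage).
T_v = c_v·t/H_d² = 4.6×0.55/1.9² = 0.70083.
T_v = 0.70083 corresponds to the U > 60% branch:
U = 1 − 10^((1.781 − T_v)/0.933)/100 = 0.8562

U ≈ 85.6 %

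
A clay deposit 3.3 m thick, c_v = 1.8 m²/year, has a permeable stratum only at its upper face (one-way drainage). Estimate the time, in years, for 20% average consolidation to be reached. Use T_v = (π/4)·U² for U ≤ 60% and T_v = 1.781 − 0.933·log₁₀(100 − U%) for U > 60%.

t ≈ 0.19 years

Drainage path length: H_d = H = 3.3 m (single drainage).
U ≤ 60%: T_v = (π/4)·U² = (π/4)×0.2² = 0.031416.
t = T_v·H_d²/c_v = 0.031416×3.3²/1.8 = 0.1901 years.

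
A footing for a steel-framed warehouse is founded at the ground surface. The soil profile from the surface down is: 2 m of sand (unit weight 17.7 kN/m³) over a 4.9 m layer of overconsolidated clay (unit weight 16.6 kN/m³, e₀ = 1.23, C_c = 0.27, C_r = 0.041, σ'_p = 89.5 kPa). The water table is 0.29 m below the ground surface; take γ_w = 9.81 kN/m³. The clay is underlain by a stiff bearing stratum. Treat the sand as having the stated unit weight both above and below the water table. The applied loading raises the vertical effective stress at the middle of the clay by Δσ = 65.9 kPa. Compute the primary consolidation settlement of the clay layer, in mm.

Mid-depth of clay below the ground surface: z = 2 + 4.9/2 = 4.45 m.
Total vertical stress at mid-clay: σ_v = 17.7×2 + 16.6×2.45 = 76.07 kPa.
Pore pressure: u = 9.81×(4.45 − 0.29) = 40.81 kPa.
Initial effective stress: σ'_0 = σ_v − u = 76.07 − 40.81 = 35.26 kPa.
Final effective stress: σ'_f = 35.26 + 65.9 = 101.16 kPa.
σ'_f = 101.16 > σ'_p = 89.5 kPa, so the stress path crosses the preconsolidation pressure — recompression up to σ'_p, then virgin compression beyond:
S_c = H/(1+e₀)·[C_r·log₁₀(σ'_p/σ'_0) + C_c·log₁₀(σ'_f/σ'_p)]
    = 4.9/2.23 × [0.041×log₁₀(89.5/35.26) + 0.27×log₁₀(101.16/89.5)]
    = 2.1973 × [0.016586 + 0.01436] = 0.068 m

S_c ≈ 68 mm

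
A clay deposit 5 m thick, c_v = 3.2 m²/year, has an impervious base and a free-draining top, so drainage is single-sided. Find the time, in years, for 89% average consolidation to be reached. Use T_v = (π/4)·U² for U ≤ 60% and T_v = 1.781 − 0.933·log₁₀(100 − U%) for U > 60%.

t ≈ 6.32 years

Drainage path length: H_d = H = 5 m (single drainage).
U > 60%: T_v = 1.781 − 0.933·log₁₀(100 − 89) = 0.80938.
t = T_v·H_d²/c_v = 0.80938×5²/3.2 = 6.323 years.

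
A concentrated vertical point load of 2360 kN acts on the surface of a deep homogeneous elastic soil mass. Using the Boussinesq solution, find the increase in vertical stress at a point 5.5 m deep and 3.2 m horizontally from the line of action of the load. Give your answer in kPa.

Boussinesq vertical stress below a point load on an elastic half-space:
Δσ_z = 3P/(2πz²) · [1 + (r/z)²]^(−5/2)
r/z = 3.2/5.5 = 0.58182; [1+(r/z)²]^(−5/2) = 0.48244.
Δσ_z = 3×2360/(2π×5.5²) × 0.48244 = 37.25 × 0.48244 = 17.97 kPa

Δσ_z ≈ 18 kPa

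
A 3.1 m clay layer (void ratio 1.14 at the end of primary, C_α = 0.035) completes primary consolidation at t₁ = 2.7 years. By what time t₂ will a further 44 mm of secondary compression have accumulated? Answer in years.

S_s = C_α·H/(1+e_p)·log₁₀(t₂/t₁) ⇒ log₁₀(t₂/t₁) = S_s·(1+e_p)/(C_α·H).
log₁₀(t₂/t₁) = 0.044 × (1+1.14) / (0.035×3.1) = 0.8678
t₂ = t₁ × 10^0.8678 = 2.7 × 7.376 = 19.92 years

t₂ ≈ 19.9 years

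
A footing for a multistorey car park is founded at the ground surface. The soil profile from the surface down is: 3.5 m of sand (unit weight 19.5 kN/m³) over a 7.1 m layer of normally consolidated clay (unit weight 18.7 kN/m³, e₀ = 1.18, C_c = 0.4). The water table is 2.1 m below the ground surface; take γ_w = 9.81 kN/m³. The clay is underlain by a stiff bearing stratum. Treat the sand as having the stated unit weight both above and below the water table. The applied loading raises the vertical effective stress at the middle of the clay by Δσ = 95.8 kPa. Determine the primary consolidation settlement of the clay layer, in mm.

S_c ≈ 423 mm

Mid-depth of clay below the ground surface: z = 3.5 + 7.1/2 = 7.05 m.
Total vertical stress at mid-clay: σ_v = 19.5×3.5 + 18.7×3.55 = 134.63 kPa.
Pore pressure: u = 9.81×(7.05 − 2.1) = 48.56 kPa.
Initial effective stress: σ'_0 = σ_v − u = 134.63 − 48.56 = 86.07 kPa.
Final effective stress: σ'_f = σ'_0 + Δσ = 86.07 + 95.8 = 181.87 kPa.
Normally consolidated clay, so the full stress increment lies on the virgin compression line:
S_c = C_c·H/(1+e₀)·log₁₀(σ'_f/σ'_0) = 0.4×7.1/(1+1.18)×log₁₀(181.87/86.07)
    = 1.3028 × 0.32491 = 0.4233 m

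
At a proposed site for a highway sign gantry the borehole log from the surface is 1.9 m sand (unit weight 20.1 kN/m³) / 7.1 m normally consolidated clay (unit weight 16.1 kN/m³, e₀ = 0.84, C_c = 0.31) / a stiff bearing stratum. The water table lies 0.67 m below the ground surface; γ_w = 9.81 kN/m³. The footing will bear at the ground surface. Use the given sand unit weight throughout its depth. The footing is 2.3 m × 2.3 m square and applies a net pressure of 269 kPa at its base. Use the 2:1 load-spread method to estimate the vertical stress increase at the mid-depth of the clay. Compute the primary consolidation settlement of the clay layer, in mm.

S_c ≈ 207 mm

Mid-depth of clay below the ground surface: z = 1.9 + 7.1/2 = 5.45 m.
Total vertical stress at mid-clay: σ_v = 20.1×1.9 + 16.1×3.55 = 95.345 kPa.
Pore pressure: u = 9.81×(5.45 − 0.67) = 46.892 kPa.
Initial effective stress: σ'_0 = σ_v − u = 95.345 − 46.892 = 48.453 kPa.
Stress increase at mid-clay by the 2:1 spreading method:
Δσ = qBL/((B+z)(L+z)) = 269×2.3×2.3/((2.3+5.45)(2.3+5.45)) = 23.692 kPa
Final effective stress: σ'_f = σ'_0 + Δσ = 48.453 + 23.692 = 72.145 kPa.
Normally consolidated clay, so the full stress increment lies on the virgin compression line:
S_c = C_c·H/(1+e₀)·log₁₀(σ'_f/σ'_0) = 0.31×7.1/(1+0.84)×log₁₀(72.145/48.453)
    = 1.1962 × 0.17289 = 0.2068 m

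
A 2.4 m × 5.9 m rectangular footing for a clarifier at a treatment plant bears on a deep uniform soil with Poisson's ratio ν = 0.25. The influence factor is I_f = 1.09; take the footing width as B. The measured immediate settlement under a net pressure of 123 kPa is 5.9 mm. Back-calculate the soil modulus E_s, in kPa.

S_e = q·B·(1−ν²)/E_s · I_f  ⇒  E_s = q·B·(1−ν²)·I_f / S_e.
E_s = 123 × 2.4 × 0.9375 × 1.09 / 0.0059 = 51130 kPa

E_s ≈ 51100 kPa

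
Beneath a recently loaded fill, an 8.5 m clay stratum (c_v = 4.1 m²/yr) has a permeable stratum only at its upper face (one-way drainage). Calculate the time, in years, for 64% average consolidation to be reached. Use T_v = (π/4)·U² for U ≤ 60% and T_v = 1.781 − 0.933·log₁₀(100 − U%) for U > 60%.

t ≈ 5.8 years

Drainage path length: H_d = H = 8.5 m (single drainage).
U > 60%: T_v = 1.781 − 0.933·log₁₀(100 − 64) = 0.32897.
t = T_v·H_d²/c_v = 0.32897×8.5²/4.1 = 5.797 years.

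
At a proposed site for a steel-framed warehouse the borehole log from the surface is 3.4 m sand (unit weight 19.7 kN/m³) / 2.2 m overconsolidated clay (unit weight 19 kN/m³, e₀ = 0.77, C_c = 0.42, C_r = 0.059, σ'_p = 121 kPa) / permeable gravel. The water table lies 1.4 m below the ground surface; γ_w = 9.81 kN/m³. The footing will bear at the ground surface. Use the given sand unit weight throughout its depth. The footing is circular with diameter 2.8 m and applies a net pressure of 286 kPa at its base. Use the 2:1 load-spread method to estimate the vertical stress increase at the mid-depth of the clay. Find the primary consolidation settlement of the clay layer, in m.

S_c ≈ 0.0175 m

Mid-depth of clay below the ground surface: z = 3.4 + 2.2/2 = 4.5 m.
Total vertical stress at mid-clay: σ_v = 19.7×3.4 + 19×1.1 = 87.88 kPa.
Pore pressure: u = 9.81×(4.5 − 1.4) = 30.411 kPa.
Initial effective stress: σ'_0 = σ_v − u = 87.88 − 30.411 = 57.469 kPa.
Stress increase at mid-clay by the 2:1 spreading method:
Δσ ≈ qD²/(D+z)² = 286×2.8²/(2.8+4.5)² = 42.076 kPa
Final effective stress: σ'_f = 57.469 + 42.076 = 99.545 kPa.
σ'_f = 99.545 ≤ σ'_p = 121 kPa, so the clay remains overconsolidated and only the recompression index applies:
S_c = C_r·H/(1+e₀)·log₁₀(σ'_f/σ'_0) = 0.059×2.2/1.77×log₁₀(99.545/57.469)
    = 0.073331 × 0.23859 = 0.0175 m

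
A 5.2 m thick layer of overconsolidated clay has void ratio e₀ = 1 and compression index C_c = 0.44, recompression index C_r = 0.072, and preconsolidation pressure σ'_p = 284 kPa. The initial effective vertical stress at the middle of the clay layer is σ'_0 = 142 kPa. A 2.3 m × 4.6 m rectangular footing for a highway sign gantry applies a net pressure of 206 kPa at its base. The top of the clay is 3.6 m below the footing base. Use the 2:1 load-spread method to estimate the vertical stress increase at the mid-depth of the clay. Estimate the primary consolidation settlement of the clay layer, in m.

Mid-depth of clay below the footing base: z = 3.6 + 5.2/2 = 6.2 m.
Stress increase at mid-clay by the 2:1 spreading method:
Δσ = qBL/((B+z)(L+z)) = 206×2.3×4.6/((2.3+6.2)(4.6+6.2)) = 23.742 kPa
Final effective stress: σ'_f = 142 + 23.742 = 165.74 kPa.
σ'_f = 165.74 ≤ σ'_p = 284 kPa, so the clay remains overconsolidated and only the recompression index applies:
S_c = C_r·H/(1+e₀)·log₁₀(σ'_f/σ'_0) = 0.072×5.2/2×log₁₀(165.74/142)
    = 0.1872 × 0.067139 = 0.01257 m

S_c ≈ 0.0126 m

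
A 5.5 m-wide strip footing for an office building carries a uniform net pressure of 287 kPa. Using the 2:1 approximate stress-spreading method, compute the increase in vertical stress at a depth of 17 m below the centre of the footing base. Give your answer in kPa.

By the 2:1 method the load spreads at 1 horizontal : 2 vertical, so at depth z the loaded area has grown by z in each plan dimension:
Δσ = qB/(B+z) = 287×5.5/(5.5+17) = 70.156 kPa

Δσ_z ≈ 70.2 kPa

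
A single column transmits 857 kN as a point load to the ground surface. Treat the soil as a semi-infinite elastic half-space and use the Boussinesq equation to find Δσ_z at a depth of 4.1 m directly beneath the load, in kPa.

Δσ_z ≈ 24.3 kPa

Boussinesq vertical stress below a point load on an elastic half-space:
Δσ_z = 3P/(2πz²) · [1 + (r/z)²]^(−5/2)
r/z = 0/4.1 = 0; [1+(r/z)²]^(−5/2) = 1.
Δσ_z = 3×857/(2π×4.1²) × 1 = 24.342 × 1 = 24.34 kPa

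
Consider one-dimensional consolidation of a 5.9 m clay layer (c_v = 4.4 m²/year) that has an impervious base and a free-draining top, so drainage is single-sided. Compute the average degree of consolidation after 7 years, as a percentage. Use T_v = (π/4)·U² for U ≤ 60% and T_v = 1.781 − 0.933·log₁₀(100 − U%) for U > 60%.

Drainage path length: H_d = H = 5.9 m (single drainage).
T_v = c_v·t/H_d² = 4.4×7/5.9² = 0.8848.
T_v = 0.8848 corresponds to the U > 60% branch:
U = 1 − 10^((1.781 − T_v)/0.933)/100 = 0.9087

U ≈ 90.9 %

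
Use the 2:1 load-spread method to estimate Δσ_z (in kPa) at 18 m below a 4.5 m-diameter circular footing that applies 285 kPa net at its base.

By the 2:1 method the load spreads at 1 horizontal : 2 vertical, so at depth z the loaded area has grown by z in each plan dimension:
Δσ ≈ qD²/(D+z)² = 285×4.5²/(4.5+18)² = 11.4 kPa

Δσ_z ≈ 11.4 kPa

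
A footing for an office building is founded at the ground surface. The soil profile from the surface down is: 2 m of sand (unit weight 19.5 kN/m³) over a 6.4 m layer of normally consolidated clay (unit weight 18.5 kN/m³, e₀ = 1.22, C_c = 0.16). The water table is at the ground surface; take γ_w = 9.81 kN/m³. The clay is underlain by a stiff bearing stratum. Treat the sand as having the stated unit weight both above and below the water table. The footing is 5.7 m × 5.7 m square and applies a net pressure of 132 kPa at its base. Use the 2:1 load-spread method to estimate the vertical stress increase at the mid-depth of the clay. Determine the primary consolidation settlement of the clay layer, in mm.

Mid-depth of clay below the ground surface: z = 2 + 6.4/2 = 5.2 m.
Total vertical stress at mid-clay: σ_v = 19.5×2 + 18.5×3.2 = 98.2 kPa.
Pore pressure: u = 9.81×(5.2 − 0) = 51.012 kPa.
Initial effective stress: σ'_0 = σ_v − u = 98.2 − 51.012 = 47.188 kPa.
Stress increase at mid-clay by the 2:1 spreading method:
Δσ = qBL/((B+z)(L+z)) = 132×5.7×5.7/((5.7+5.2)(5.7+5.2)) = 36.097 kPa
Final effective stress: σ'_f = σ'_0 + Δσ = 47.188 + 36.097 = 83.285 kPa.
Normally consolidated clay, so the full stress increment lies on the virgin compression line:
S_c = C_c·H/(1+e₀)·log₁₀(σ'_f/σ'_0) = 0.16×6.4/(1+1.22)×log₁₀(83.285/47.188)
    = 0.46126 × 0.24674 = 0.1138 m

S_c ≈ 114 mm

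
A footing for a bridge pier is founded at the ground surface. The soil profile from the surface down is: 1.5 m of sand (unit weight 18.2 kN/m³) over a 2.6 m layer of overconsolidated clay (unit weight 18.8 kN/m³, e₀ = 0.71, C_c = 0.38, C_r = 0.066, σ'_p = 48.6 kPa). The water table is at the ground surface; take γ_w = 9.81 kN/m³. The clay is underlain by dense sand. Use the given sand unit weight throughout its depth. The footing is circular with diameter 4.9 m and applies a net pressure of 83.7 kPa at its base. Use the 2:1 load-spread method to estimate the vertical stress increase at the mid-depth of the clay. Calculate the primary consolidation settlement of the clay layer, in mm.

Mid-depth of clay below the ground surface: z = 1.5 + 2.6/2 = 2.8 m.
Total vertical stress at mid-clay: σ_v = 18.2×1.5 + 18.8×1.3 = 51.74 kPa.
Pore pressure: u = 9.81×(2.8 − 0) = 27.468 kPa.
Initial effective stress: σ'_0 = σ_v − u = 51.74 − 27.468 = 24.272 kPa.
Stress increase at mid-clay by the 2:1 spreading method:
Δσ ≈ qD²/(D+z)² = 83.7×4.9²/(4.9+2.8)² = 33.895 kPa
Final effective stress: σ'_f = 24.272 + 33.895 = 58.167 kPa.
σ'_f = 58.167 > σ'_p = 48.6 kPa, so the stress path crosses the preconsolidation pressure — recompression up to σ'_p, then virgin compression beyond:
S_c = H/(1+e₀)·[C_r·log₁₀(σ'_p/σ'_0) + C_c·log₁₀(σ'_f/σ'_p)]
    = 2.6/1.71 × [0.066×log₁₀(48.6/24.272) + 0.38×log₁₀(58.167/48.6)]
    = 1.5205 × [0.019901 + 0.029655] = 0.07535 m

S_c ≈ 75.3 mm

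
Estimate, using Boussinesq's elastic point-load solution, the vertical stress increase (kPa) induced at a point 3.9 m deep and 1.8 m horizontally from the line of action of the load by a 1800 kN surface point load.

Δσ_z ≈ 34.9 kPa

Boussinesq vertical stress below a point load on an elastic half-space:
Δσ_z = 3P/(2πz²) · [1 + (r/z)²]^(−5/2)
r/z = 1.8/3.9 = 0.46154; [1+(r/z)²]^(−5/2) = 0.61707.
Δσ_z = 3×1800/(2π×3.9²) × 0.61707 = 56.505 × 0.61707 = 34.87 kPa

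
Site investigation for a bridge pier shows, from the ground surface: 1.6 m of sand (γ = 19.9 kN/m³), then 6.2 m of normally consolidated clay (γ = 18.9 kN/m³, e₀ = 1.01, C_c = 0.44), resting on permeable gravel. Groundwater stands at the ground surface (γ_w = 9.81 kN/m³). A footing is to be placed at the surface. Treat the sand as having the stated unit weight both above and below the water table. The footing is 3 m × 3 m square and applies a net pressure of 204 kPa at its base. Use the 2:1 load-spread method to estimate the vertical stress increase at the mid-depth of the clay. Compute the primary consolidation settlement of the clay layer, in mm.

Mid-depth of clay below the ground surface: z = 1.6 + 6.2/2 = 4.7 m.
Total vertical stress at mid-clay: σ_v = 19.9×1.6 + 18.9×3.1 = 90.43 kPa.
Pore pressure: u = 9.81×(4.7 − 0) = 46.107 kPa.
Initial effective stress: σ'_0 = σ_v − u = 90.43 − 46.107 = 44.323 kPa.
Stress increase at mid-clay by the 2:1 spreading method:
Δσ = qBL/((B+z)(L+z)) = 204×3×3/((3+4.7)(3+4.7)) = 30.966 kPa
Final effective stress: σ'_f = σ'_0 + Δσ = 44.323 + 30.966 = 75.289 kPa.
Normally consolidated clay, so the full stress increment lies on the virgin compression line:
S_c = C_c·H/(1+e₀)·log₁₀(σ'_f/σ'_0) = 0.44×6.2/(1+1.01)×log₁₀(75.289/44.323)
    = 1.3572 × 0.2301 = 0.3123 m

S_c ≈ 312 mm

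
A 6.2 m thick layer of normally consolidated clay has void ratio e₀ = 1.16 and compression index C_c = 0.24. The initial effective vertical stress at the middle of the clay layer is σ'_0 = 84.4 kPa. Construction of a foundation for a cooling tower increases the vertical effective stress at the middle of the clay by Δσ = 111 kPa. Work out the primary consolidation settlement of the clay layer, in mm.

Final effective stress: σ'_f = σ'_0 + Δσ = 84.4 + 111 = 195.4 kPa.
Normally consolidated clay, so the full stress increment lies on the virgin compression line:
S_c = C_c·H/(1+e₀)·log₁₀(σ'_f/σ'_0) = 0.24×6.2/(1+1.16)×log₁₀(195.4/84.4)
    = 0.68889 × 0.36458 = 0.2512 m

S_c ≈ 251 mm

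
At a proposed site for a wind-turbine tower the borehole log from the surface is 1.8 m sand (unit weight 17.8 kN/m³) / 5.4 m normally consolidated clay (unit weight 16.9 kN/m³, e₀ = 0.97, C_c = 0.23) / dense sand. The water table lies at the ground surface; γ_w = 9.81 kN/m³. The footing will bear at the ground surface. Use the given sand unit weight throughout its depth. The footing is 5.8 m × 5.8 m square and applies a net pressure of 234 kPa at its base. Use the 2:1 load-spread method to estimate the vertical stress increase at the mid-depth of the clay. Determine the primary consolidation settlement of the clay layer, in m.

Mid-depth of clay below the ground surface: z = 1.8 + 5.4/2 = 4.5 m.
Total vertical stress at mid-clay: σ_v = 17.8×1.8 + 16.9×2.7 = 77.67 kPa.
Pore pressure: u = 9.81×(4.5 − 0) = 44.145 kPa.
Initial effective stress: σ'_0 = σ_v − u = 77.67 − 44.145 = 33.525 kPa.
Stress increase at mid-clay by the 2:1 spreading method:
Δσ = qBL/((B+z)(L+z)) = 234×5.8×5.8/((5.8+4.5)(5.8+4.5)) = 74.199 kPa
Final effective stress: σ'_f = σ'_0 + Δσ = 33.525 + 74.199 = 107.72 kPa.
Normally consolidated clay, so the full stress increment lies on the virgin compression line:
S_c = C_c·H/(1+e₀)·log₁₀(σ'_f/σ'_0) = 0.23×5.4/(1+0.97)×log₁₀(107.72/33.525)
    = 0.63046 × 0.50693 = 0.3196 m

S_c ≈ 0.32 m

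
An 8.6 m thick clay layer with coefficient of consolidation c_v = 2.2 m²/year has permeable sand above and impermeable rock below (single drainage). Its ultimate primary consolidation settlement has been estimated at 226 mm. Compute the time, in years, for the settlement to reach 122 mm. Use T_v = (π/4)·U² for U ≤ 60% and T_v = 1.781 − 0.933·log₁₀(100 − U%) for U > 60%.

t ≈ 7.69 years

Drainage path length: H_d = H = 8.6 m (single drainage).
U = S(t)/S_ult = 122/226 = 0.5398.
U ≤ 60%: T_v = (π/4)·U² = (π/4)×0.53982² = 0.22887.
t = T_v·H_d²/c_v = 0.22887×8.6²/2.2 = 7.694 years.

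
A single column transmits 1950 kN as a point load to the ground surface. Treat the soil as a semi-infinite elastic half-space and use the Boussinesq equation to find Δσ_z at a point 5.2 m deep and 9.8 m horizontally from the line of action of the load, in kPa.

Boussinesq vertical stress below a point load on an elastic half-space:
Δσ_z = 3P/(2πz²) · [1 + (r/z)²]^(−5/2)
r/z = 9.8/5.2 = 1.8846; [1+(r/z)²]^(−5/2) = 0.022623.
Δσ_z = 3×1950/(2π×5.2²) × 0.022623 = 34.433 × 0.022623 = 0.779 kPa

Δσ_z ≈ 0.779 kPa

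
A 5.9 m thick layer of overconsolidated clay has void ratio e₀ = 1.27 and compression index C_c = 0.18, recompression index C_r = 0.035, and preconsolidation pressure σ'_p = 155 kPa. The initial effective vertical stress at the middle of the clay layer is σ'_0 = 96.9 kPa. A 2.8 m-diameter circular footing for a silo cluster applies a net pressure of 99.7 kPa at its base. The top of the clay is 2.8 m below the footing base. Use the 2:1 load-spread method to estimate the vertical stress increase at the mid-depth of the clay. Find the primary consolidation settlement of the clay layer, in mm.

S_c ≈ 4.13 mm

Mid-depth of clay below the footing base: z = 2.8 + 5.9/2 = 5.75 m.
Stress increase at mid-clay by the 2:1 spreading method:
Δσ ≈ qD²/(D+z)² = 99.7×2.8²/(2.8+5.75)² = 10.692 kPa
Final effective stress: σ'_f = 96.9 + 10.692 = 107.59 kPa.
σ'_f = 107.59 ≤ σ'_p = 155 kPa, so the clay remains overconsolidated and only the recompression index applies:
S_c = C_r·H/(1+e₀)·log₁₀(σ'_f/σ'_0) = 0.035×5.9/2.27×log₁₀(107.59/96.9)
    = 0.090969 × 0.045448 = 0.004134 m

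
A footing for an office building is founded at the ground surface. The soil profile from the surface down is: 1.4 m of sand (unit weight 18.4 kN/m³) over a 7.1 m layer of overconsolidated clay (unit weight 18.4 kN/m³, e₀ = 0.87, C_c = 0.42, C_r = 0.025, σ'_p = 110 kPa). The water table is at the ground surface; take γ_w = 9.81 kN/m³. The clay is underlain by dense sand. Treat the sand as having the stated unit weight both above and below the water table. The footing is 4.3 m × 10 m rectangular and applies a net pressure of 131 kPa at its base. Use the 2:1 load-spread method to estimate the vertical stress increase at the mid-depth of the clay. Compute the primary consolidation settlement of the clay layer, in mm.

Mid-depth of clay below the ground surface: z = 1.4 + 7.1/2 = 4.95 m.
Total vertical stress at mid-clay: σ_v = 18.4×1.4 + 18.4×3.55 = 91.08 kPa.
Pore pressure: u = 9.81×(4.95 − 0) = 48.56 kPa.
Initial effective stress: σ'_0 = σ_v − u = 91.08 − 48.56 = 42.52 kPa.
Stress increase at mid-clay by the 2:1 spreading method:
Δσ = qBL/((B+z)(L+z)) = 131×4.3×10/((4.3+4.95)(10+4.95)) = 40.734 kPa
Final effective stress: σ'_f = 42.52 + 40.734 = 83.254 kPa.
σ'_f = 83.254 ≤ σ'_p = 110 kPa, so the clay remains overconsolidated and only the recompression index applies:
S_c = C_r·H/(1+e₀)·log₁₀(σ'_f/σ'_0) = 0.025×7.1/1.87×log₁₀(83.254/42.52)
    = 0.09492 × 0.29181 = 0.0277 m

S_c ≈ 27.7 mm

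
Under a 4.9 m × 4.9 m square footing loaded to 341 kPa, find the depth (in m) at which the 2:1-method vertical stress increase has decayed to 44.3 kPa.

2:1 spreading — at depth z the loaded area has grown by z in each plan dimension:
qB²/(B+z)² = Δσ_z ⇒ z = B(√(q/Δσ_z) − 1) = 4.9×(√(341/44.3) − 1) = 8.695 m

z ≈ 8.69 m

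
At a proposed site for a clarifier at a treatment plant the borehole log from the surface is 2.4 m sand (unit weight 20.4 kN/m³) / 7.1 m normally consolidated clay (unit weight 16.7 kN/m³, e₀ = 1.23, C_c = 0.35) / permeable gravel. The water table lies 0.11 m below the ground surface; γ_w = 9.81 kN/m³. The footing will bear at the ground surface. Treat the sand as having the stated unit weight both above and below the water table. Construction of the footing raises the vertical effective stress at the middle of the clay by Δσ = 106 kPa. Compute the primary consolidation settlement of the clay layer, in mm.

S_c ≈ 544 mm

Mid-depth of clay below the ground surface: z = 2.4 + 7.1/2 = 5.95 m.
Total vertical stress at mid-clay: σ_v = 20.4×2.4 + 16.7×3.55 = 108.24 kPa.
Pore pressure: u = 9.81×(5.95 − 0.11) = 57.29 kPa.
Initial effective stress: σ'_0 = σ_v − u = 108.24 − 57.29 = 50.95 kPa.
Final effective stress: σ'_f = σ'_0 + Δσ = 50.95 + 106 = 156.95 kPa.
Normally consolidated clay, so the full stress increment lies on the virgin compression line:
S_c = C_c·H/(1+e₀)·log₁₀(σ'_f/σ'_0) = 0.35×7.1/(1+1.23)×log₁₀(156.95/50.95)
    = 1.1143 × 0.48862 = 0.5445 m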